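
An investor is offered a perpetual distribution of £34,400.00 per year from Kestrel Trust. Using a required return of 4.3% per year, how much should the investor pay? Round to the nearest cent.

£800000.00

Level perpetuity: PV = C / r = £34,400.00 / 0.043 = £800,000.00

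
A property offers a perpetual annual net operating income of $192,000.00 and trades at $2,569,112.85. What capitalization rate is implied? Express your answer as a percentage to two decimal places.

7.47%

P = C/r ⇒ r = C/P = $192,000.00/$2,569,112.85 = 0.074734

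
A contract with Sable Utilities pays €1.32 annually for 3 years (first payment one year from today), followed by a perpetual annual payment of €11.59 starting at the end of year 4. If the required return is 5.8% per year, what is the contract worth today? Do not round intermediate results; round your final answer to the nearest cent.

€172.27

PV of 3-year annuity: €1.32 × [1 − (1+0.058)^−3] / 0.058 = 3.54147
Perpetuity value at year 3: €11.59 / 0.058 = 199.82759
PV of perpetuity: 199.82759 / (1+0.058)^3 = 168.73238
Total PV = 3.54147 + 168.73238 = 172.27386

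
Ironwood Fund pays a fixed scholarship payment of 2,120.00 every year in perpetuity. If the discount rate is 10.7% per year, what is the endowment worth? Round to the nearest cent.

19813.08

Level perpetuity: PV = C / r = 2,120.00 / 0.107 = 19,813.08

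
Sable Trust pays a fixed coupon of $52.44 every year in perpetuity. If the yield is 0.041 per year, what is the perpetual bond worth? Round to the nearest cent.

$1279.02

Level perpetuity: PV = C / r = $52.44 / 0.041 = $1,279.02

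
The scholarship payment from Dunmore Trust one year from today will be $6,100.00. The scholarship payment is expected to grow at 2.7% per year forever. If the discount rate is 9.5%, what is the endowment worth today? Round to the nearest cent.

Growing perpetuity: P = D₁ / (r − g) = $6,100.0000 / (0.095 − 0.027) = $89,705.88

$89705.88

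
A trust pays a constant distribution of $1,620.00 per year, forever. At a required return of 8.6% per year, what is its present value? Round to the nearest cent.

Level perpetuity: PV = C / r = $1,620.00 / 0.086 = $18,837.21

$18837.21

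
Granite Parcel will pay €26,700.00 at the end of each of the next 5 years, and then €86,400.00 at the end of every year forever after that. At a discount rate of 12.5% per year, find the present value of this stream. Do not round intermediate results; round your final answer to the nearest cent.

€478634.07

PV of 5-year annuity: €26,700.00 × [1 − (1+0.125)^−5] / 0.125 = 95067.17472
Perpetuity value at year 5: €86,400.00 / 0.125 = 691200.00000
PV of perpetuity: 691200.00000 / (1+0.125)^5 = 383566.89529
Total PV = 95067.17472 + 383566.89529 = 478634.07001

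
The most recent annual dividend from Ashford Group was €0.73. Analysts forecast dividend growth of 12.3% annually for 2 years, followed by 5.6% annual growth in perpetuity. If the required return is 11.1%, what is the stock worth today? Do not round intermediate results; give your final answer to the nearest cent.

€15.80

D_1 = 0.81979
D_2 = 0.92062
Terminal value at year 2: TV = D_2×(1+g_2)/(r−g_2) = 0.97218/0.055 = 17.67598
P_0 = D_1/(1+r)^1 + D_2/(1+r)^2 + TV/(1+r)^2
    = 0.73788 + 0.74585 + 14.32041 = 15.80415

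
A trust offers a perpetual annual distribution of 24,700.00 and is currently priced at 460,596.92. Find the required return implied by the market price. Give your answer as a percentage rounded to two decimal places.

5.36%

P = C/r ⇒ r = C/P = 24,700.00/460,596.92 = 0.053626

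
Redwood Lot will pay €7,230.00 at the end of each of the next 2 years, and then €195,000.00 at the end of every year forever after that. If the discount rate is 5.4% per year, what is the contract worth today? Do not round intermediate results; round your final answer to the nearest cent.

PV of 2-year annuity: €7,230.00 × [1 − (1+0.054)^−2] / 0.054 = 13367.72537
Perpetuity value at year 2: €195,000.00 / 0.054 = 3611111.11111
PV of perpetuity: 3611111.11111 / (1+0.054)^2 = 3250570.80023
Total PV = 13367.72537 + 3250570.80023 = 3263938.52561

€3263938.53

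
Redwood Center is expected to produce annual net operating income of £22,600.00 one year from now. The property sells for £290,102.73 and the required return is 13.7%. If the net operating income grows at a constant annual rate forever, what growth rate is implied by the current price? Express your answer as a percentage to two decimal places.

P = D₁/(r−g) ⇒ g = r − D₁/P = 0.137 − £22,600.00/£290,102.73 = 0.059097

5.91%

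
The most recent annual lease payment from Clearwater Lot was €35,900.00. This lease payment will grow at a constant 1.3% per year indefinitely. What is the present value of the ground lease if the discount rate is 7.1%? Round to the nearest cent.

D₁ = D₀ × (1 + g) = €35,900.00 × 1.013 = €36,366.7000
Growing perpetuity: P = D₁ / (r − g) = €36,366.7000 / (0.071 − 0.013) = €627,012.07

€627012.07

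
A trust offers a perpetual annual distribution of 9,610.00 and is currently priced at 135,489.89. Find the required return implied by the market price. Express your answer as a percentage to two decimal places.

P = C/r ⇒ r = C/P = 9,610.00/135,489.89 = 0.070928

7.09%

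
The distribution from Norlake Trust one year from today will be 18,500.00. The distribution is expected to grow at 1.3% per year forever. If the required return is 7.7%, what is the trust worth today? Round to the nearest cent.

289062.50

Growing perpetuity: P = D₁ / (r − g) = 18,500.0000 / (0.077 − 0.013) = 289,062.50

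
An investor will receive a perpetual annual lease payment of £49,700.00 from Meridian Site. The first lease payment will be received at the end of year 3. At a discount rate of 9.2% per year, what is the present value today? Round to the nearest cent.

£453026.16

Value at end of year 2: C / r = £49,700.00 / 0.092 = £540,217.3913
Discount to today: PV = £540,217.3913 / (1 + 0.092)^2 = £540,217.3913 / 1.192464 = £453,026.16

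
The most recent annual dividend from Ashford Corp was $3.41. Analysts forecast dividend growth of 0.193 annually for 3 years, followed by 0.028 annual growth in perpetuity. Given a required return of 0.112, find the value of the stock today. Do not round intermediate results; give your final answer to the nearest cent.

D_1 = 4.06813
D_2 = 4.85328
D_3 = 5.78996
Terminal value at year 3: TV = D_3×(1+g_2)/(r−g_2) = 5.95208/0.084 = 70.85811
P_0 = D_1/(1+r)^1 + D_2/(1+r)^2 + D_3/(1+r)^3 + TV/(1+r)^3
    = 3.65839 + 3.92487 + 4.21077 + 51.53178 = 63.32582

$63.33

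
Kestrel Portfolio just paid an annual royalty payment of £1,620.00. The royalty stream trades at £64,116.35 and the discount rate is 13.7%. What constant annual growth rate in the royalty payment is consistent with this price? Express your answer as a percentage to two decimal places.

P = D₀(1+g)/(r−g) ⇒ P(r−g) = D₀(1+g) ⇒ g(P+D₀) = P·r − D₀
g = (P·r − D₀)/(P + D₀) = (£64,116.35×0.137 − £1,620.00) / (£64,116.35 + £1,620.00) = 0.108980

10.90%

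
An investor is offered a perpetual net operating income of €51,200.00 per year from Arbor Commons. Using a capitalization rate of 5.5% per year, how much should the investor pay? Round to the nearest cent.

Level perpetuity: PV = C / r = €51,200.00 / 0.055 = €930,909.09

€930909.09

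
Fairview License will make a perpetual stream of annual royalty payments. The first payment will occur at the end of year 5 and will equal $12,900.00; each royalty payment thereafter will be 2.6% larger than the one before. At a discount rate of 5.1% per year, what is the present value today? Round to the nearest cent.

$422901.12

Value at end of year 4: C₁ / (r − g) = $12,900.00 / (0.051 − 0.026) = $516,000.0000
Discount to today: PV = $516,000.0000 / (1 + 0.051)^4 = $516,000.0000 / 1.220143 = $422,901.12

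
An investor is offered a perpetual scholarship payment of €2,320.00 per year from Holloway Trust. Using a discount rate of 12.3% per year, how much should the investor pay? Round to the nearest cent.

€18861.79

Level perpetuity: PV = C / r = €2,320.00 / 0.123 = €18,861.79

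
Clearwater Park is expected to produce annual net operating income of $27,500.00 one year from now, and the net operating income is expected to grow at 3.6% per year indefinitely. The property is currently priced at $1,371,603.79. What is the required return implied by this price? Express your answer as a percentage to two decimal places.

P = D₁/(r − g) ⇒ r = D₁/P + g = $27,500.0000/$1,371,603.79 + 0.036 = 0.020050 + 0.036 = 0.056050

5.60%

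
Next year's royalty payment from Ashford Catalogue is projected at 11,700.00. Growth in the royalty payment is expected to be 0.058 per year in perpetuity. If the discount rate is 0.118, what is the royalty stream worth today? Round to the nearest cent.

Growing perpetuity: P = D₁ / (r − g) = 11,700.0000 / (0.118 − 0.058) = 195,000.00

195000.00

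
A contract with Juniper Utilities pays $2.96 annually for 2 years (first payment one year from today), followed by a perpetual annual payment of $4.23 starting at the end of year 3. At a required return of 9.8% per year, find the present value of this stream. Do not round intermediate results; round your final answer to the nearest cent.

PV of 2-year annuity: $2.96 × [1 − (1+0.098)^−2] / 0.098 = 5.15101
Perpetuity value at year 2: $4.23 / 0.098 = 43.16327
PV of perpetuity: 43.16327 / (1+0.098)^2 = 35.80219
Total PV = 5.15101 + 35.80219 = 40.95320

$40.95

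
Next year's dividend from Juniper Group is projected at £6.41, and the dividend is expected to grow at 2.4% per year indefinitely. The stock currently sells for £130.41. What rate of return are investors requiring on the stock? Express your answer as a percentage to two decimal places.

P = D₁/(r − g) ⇒ r = D₁/P + g = £6.4100/£130.41 + 0.024 = 0.049153 + 0.024 = 0.073153

7.32%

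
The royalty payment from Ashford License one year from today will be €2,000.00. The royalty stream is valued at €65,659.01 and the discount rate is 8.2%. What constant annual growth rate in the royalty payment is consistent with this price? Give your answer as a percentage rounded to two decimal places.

P = D₁/(r−g) ⇒ g = r − D₁/P = 0.082 − €2,000.00/€65,659.01 = 0.051540

5.15%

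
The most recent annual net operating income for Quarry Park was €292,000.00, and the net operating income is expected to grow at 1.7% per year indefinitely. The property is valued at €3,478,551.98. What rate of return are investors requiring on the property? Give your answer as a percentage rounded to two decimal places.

10.24%

D₁ = €292,000.00 × 1.017 = €296,964.0000
P = D₁/(r − g) ⇒ r = D₁/P + g = €296,964.0000/€3,478,551.98 + 0.017 = 0.085370 + 0.017 = 0.102370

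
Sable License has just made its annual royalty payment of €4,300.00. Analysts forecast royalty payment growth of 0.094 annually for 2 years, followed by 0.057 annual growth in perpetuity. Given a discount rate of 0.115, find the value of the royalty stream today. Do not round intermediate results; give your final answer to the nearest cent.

€83798.34

D_1 = 4704.20000
D_2 = 5146.39480
Terminal value at year 2: TV = D_2×(1+g_2)/(r−g_2) = 5439.73930/0.058 = 93788.60868
P_0 = D_1/(1+r)^1 + D_2/(1+r)^2 + TV/(1+r)^2
    = 4219.01345 + 4139.55221 + 75439.77050 = 83798.33617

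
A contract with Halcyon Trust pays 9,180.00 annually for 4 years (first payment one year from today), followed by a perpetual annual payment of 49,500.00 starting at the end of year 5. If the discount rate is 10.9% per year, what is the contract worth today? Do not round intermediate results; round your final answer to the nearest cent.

328770.28

PV of 4-year annuity: 9,180.00 × [1 − (1+0.109)^−4] / 0.109 = 28541.36657
Perpetuity value at year 4: 49,500.00 / 0.109 = 454128.44037
PV of perpetuity: 454128.44037 / (1+0.109)^4 = 300228.91475
Total PV = 28541.36657 + 300228.91475 = 328770.28132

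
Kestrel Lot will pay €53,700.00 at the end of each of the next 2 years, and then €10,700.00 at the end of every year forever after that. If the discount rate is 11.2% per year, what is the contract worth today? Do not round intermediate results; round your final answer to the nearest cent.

€168979.12

PV of 2-year annuity: €53,700.00 × [1 − (1+0.112)^−2] / 0.112 = 91718.85513
Perpetuity value at year 2: €10,700.00 / 0.112 = 95535.71429
PV of perpetuity: 95535.71429 / (1+0.112)^2 = 77260.26270
Total PV = 91718.85513 + 77260.26270 = 168979.11784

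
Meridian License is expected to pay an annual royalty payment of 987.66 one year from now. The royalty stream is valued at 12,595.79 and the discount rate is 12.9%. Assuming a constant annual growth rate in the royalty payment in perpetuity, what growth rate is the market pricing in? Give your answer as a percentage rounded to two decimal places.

P = D₁/(r−g) ⇒ g = r − D₁/P = 0.129 − 987.66/12,595.79 = 0.050588

5.06%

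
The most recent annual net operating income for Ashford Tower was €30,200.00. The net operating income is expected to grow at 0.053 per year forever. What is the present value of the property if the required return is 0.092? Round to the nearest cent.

D₁ = D₀ × (1 + g) = €30,200.00 × 1.053 = €31,800.6000
Growing perpetuity: P = D₁ / (r − g) = €31,800.6000 / (0.092 − 0.053) = €815,400.00

€815400.00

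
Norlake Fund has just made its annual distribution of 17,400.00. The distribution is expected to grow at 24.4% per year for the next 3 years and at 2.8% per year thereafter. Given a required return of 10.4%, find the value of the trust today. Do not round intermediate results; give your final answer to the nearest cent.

403324.55

D_1 = 21645.60000
D_2 = 26927.12640
D_3 = 33497.34524
Terminal value at year 3: TV = D_3×(1+g_2)/(r−g_2) = 34435.27091/0.076 = 453095.66985
P_0 = D_1/(1+r)^1 + D_2/(1+r)^2 + D_3/(1+r)^3 + TV/(1+r)^3
    = 19606.52174 + 22092.85602 + 24894.48631 + 336730.68324 = 403324.54731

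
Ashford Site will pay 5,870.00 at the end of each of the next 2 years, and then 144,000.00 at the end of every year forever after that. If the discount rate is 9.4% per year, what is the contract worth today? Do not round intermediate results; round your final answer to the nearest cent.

1290240.83

PV of 2-year annuity: 5,870.00 × [1 − (1+0.094)^−2] / 0.094 = 10270.22917
Perpetuity value at year 2: 144,000.00 / 0.094 = 1531914.89362
PV of perpetuity: 1531914.89362 / (1+0.094)^2 = 1279970.60050
Total PV = 10270.22917 + 1279970.60050 = 1290240.82967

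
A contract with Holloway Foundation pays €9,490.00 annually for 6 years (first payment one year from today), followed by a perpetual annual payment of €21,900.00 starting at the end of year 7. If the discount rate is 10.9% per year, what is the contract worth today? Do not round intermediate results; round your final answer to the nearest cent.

€148264.87

PV of 6-year annuity: €9,490.00 × [1 − (1+0.109)^−6] / 0.109 = 40263.72615
Perpetuity value at year 6: €21,900.00 / 0.109 = 200917.43119
PV of perpetuity: 200917.43119 / (1+0.109)^6 = 108001.14008
Total PV = 40263.72615 + 108001.14008 = 148264.86623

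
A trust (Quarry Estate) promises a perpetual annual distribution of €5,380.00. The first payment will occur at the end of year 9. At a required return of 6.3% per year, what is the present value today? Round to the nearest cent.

€52381.22

Value at end of year 8: C / r = €5,380.00 / 0.063 = €85,396.8254
Discount to today: PV = €85,396.8254 / (1 + 0.063)^8 = €85,396.8254 / 1.630295 = €52,381.22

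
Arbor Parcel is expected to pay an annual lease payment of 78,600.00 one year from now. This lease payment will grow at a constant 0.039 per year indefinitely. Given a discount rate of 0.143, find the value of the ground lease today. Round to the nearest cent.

Growing perpetuity: P = D₁ / (r − g) = 78,600.0000 / (0.143 − 0.039) = 755,769.23

755769.23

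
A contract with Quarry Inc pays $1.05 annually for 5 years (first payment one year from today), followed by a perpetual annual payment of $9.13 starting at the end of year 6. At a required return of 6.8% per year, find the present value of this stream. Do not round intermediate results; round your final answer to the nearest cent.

$100.96

PV of 5-year annuity: $1.05 × [1 − (1+0.068)^−5] / 0.068 = 4.32836
Perpetuity value at year 5: $9.13 / 0.068 = 134.26471
PV of perpetuity: 134.26471 / (1+0.068)^5 = 96.62858
Total PV = 4.32836 + 96.62858 = 100.95694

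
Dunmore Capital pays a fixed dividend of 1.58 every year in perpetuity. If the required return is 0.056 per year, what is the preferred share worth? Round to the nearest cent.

28.21

Level perpetuity: PV = C / r = 1.58 / 0.056 = 28.21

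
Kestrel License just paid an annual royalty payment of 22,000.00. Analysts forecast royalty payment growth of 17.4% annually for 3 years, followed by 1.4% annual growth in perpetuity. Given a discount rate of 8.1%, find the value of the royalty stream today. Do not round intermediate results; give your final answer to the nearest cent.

504515.60

D_1 = 25828.00000
D_2 = 30322.07200
D_3 = 35598.11253
Terminal value at year 3: TV = D_3×(1+g_2)/(r−g_2) = 36096.48610/0.067 = 538753.52393
P_0 = D_1/(1+r)^1 + D_2/(1+r)^2 + D_3/(1+r)^3 + TV/(1+r)^3
    = 23892.69195 + 25948.21494 + 28180.57756 + 426494.11410 = 504515.59855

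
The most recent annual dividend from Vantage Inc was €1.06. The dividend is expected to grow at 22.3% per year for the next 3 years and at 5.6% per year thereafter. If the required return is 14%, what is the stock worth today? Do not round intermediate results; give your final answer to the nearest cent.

D_1 = 1.29638
D_2 = 1.58547
D_3 = 1.93903
Terminal value at year 3: TV = D_3×(1+g_2)/(r−g_2) = 2.04762/0.084 = 24.37642
P_0 = D_1/(1+r)^1 + D_2/(1+r)^2 + D_3/(1+r)^3 + TV/(1+r)^3
    = 1.13718 + 1.21997 + 1.30879 + 16.45339 = 20.11932

€20.12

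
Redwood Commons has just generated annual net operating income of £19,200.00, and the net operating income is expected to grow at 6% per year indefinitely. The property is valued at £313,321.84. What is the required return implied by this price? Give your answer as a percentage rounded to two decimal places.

12.50%

D₁ = £19,200.00 × 1.06 = £20,352.0000
P = D₁/(r − g) ⇒ r = D₁/P + g = £20,352.0000/£313,321.84 + 0.06 = 0.064956 + 0.06 = 0.124956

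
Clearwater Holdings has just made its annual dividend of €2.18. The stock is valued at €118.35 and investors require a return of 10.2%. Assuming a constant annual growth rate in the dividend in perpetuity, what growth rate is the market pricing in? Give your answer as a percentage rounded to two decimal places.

P = D₀(1+g)/(r−g) ⇒ P(r−g) = D₀(1+g) ⇒ g(P+D₀) = P·r − D₀
g = (P·r − D₀)/(P + D₀) = (€118.35×0.102 − €2.18) / (€118.35 + €2.18) = 0.082068

8.21%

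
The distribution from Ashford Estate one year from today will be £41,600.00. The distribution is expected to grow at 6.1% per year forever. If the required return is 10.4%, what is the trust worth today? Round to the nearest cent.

Growing perpetuity: P = D₁ / (r − g) = £41,600.0000 / (0.104 − 0.061) = £967,441.86

£967441.86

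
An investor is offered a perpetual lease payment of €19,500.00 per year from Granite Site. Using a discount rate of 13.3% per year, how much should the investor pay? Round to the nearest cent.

Level perpetuity: PV = C / r = €19,500.00 / 0.133 = €146,616.54

€146616.54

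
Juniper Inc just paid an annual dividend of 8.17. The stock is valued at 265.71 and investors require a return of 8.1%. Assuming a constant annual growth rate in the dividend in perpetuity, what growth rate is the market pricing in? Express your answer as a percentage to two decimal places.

P = D₀(1+g)/(r−g) ⇒ P(r−g) = D₀(1+g) ⇒ g(P+D₀) = P·r − D₀
g = (P·r − D₀)/(P + D₀) = (265.71×0.081 − 8.17) / (265.71 + 8.17) = 0.048753

4.88%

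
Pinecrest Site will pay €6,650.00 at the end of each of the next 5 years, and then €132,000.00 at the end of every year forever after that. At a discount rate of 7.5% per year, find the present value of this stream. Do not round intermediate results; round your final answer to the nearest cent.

PV of 5-year annuity: €6,650.00 × [1 − (1+0.075)^−5] / 0.075 = 26905.13460
Perpetuity value at year 5: €132,000.00 / 0.075 = 1760000.00000
PV of perpetuity: 1760000.00000 / (1+0.075)^5 = 1225943.19294
Total PV = 26905.13460 + 1225943.19294 = 1252848.32753

€1252848.33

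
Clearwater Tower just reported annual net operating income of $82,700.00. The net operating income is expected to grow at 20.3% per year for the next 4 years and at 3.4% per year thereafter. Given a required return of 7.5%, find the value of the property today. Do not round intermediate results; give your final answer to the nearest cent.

$3712637.18

D_1 = 99488.10000
D_2 = 119684.18430
D_3 = 143980.07371
D_4 = 173208.02868
Terminal value at year 4: TV = D_4×(1+g_2)/(r−g_2) = 179097.10165/0.041 = 4368221.99150
P_0 = D_1/(1+r)^1 + D_2/(1+r)^2 + D_3/(1+r)^3 + D_4/(1+r)^4 + TV/(1+r)^4
    = 92547.06977 + 103566.62784 + 115898.28213 + 129698.26363 + 3270926.94142 = 3712637.18480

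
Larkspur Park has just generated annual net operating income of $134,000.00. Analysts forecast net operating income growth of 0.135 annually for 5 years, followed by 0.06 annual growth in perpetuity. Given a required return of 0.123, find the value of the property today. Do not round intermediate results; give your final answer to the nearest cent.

D_1 = 152090.00000
D_2 = 172622.15000
D_3 = 195926.14025
D_4 = 222376.16918
D_5 = 252396.95202
Terminal value at year 5: TV = D_5×(1+g_2)/(r−g_2) = 267540.76914/0.063 = 4246678.87532
P_0 = D_1/(1+r)^1 + D_2/(1+r)^2 + D_3/(1+r)^3 + D_4/(1+r)^4 + D_5/(1+r)^5 + TV/(1+r)^5
    = 135431.87890 + 136879.05837 + 138341.70191 + 139819.97477 + 141314.04396 + 2377664.86663 = 3069451.52454

$3069451.52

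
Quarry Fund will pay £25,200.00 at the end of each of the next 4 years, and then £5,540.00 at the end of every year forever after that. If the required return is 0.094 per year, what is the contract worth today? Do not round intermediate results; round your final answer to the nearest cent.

PV of 4-year annuity: £25,200.00 × [1 − (1+0.094)^−4] / 0.094 = 80929.25956
Perpetuity value at year 4: £5,540.00 / 0.094 = 58936.17021
PV of perpetuity: 58936.17021 / (1+0.094)^4 = 41144.57902
Total PV = 80929.25956 + 41144.57902 = 122073.83858

£122073.84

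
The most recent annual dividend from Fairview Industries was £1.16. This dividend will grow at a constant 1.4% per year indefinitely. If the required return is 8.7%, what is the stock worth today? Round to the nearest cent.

D₁ = D₀ × (1 + g) = £1.16 × 1.014 = £1.1762
Growing perpetuity: P = D₁ / (r − g) = £1.1762 / (0.087 − 0.014) = £16.11

£16.11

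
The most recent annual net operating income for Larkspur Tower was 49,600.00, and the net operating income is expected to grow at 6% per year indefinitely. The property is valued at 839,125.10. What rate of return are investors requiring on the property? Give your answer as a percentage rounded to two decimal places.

12.27%

D₁ = 49,600.00 × 1.06 = 52,576.0000
P = D₁/(r − g) ⇒ r = D₁/P + g = 52,576.0000/839,125.10 + 0.06 = 0.062656 + 0.06 = 0.122656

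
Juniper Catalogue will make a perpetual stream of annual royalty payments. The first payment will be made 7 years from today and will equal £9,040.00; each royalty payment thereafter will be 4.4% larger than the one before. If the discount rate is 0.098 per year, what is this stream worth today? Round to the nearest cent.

Value at end of year 6: C₁ / (r − g) = £9,040.00 / (0.098 − 0.044) = £167,407.4074
Discount to today: PV = £167,407.4074 / (1 + 0.098)^6 = £167,407.4074 / 1.752323 = £95,534.59

£95534.59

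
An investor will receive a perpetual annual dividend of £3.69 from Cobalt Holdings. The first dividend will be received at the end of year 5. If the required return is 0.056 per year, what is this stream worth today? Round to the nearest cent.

£52.99

Value at end of year 4: C / r = £3.69 / 0.056 = £65.8929
Discount to today: PV = £65.8929 / (1 + 0.056)^4 = £65.8929 / 1.243528 = £52.99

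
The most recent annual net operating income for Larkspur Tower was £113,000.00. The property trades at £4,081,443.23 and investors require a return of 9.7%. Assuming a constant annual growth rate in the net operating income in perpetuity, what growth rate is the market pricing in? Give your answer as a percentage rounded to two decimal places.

6.74%

P = D₀(1+g)/(r−g) ⇒ P(r−g) = D₀(1+g) ⇒ g(P+D₀) = P·r − D₀
g = (P·r − D₀)/(P + D₀) = (£4,081,443.23×0.097 − £113,000.00) / (£4,081,443.23 + £113,000.00) = 0.067446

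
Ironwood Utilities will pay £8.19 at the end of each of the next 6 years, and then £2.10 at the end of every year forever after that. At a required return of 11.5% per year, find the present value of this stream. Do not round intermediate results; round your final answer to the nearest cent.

£43.66

PV of 6-year annuity: £8.19 × [1 − (1+0.115)^−6] / 0.115 = 34.15471
Perpetuity value at year 6: £2.10 / 0.115 = 18.26087
PV of perpetuity: 18.26087 / (1+0.115)^6 = 9.50325
Total PV = 34.15471 + 9.50325 = 43.65796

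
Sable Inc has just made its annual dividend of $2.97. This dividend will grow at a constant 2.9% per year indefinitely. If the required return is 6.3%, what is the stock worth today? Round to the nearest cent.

D₁ = D₀ × (1 + g) = $2.97 × 1.029 = $3.0561
Growing perpetuity: P = D₁ / (r − g) = $3.0561 / (0.063 − 0.029) = $89.89

$89.89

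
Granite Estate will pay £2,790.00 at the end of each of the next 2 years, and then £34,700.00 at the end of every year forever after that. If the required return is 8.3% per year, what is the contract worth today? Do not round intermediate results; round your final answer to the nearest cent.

£361401.51

PV of 2-year annuity: £2,790.00 × [1 − (1+0.083)^−2] / 0.083 = 4954.91901
Perpetuity value at year 2: £34,700.00 / 0.083 = 418072.28916
PV of perpetuity: 418072.28916 / (1+0.083)^2 = 356446.59397
Total PV = 4954.91901 + 356446.59397 = 361401.51298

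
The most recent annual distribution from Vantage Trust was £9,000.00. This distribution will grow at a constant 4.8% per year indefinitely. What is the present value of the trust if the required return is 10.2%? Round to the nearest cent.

£174666.67

D₁ = D₀ × (1 + g) = £9,000.00 × 1.048 = £9,432.0000
Growing perpetuity: P = D₁ / (r − g) = £9,432.0000 / (0.102 − 0.048) = £174,666.67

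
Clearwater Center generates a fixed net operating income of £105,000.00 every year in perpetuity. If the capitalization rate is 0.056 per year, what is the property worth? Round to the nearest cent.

Level perpetuity: PV = C / r = £105,000.00 / 0.056 = £1,875,000.00

£1875000.00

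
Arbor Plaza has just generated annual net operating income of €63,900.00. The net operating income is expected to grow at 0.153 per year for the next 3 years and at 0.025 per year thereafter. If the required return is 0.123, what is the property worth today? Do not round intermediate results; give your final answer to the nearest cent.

€925473.86

D_1 = 73676.70000
D_2 = 84949.23510
D_3 = 97946.46807
Terminal value at year 3: TV = D_3×(1+g_2)/(r−g_2) = 100395.12977/0.098 = 1024440.09971
P_0 = D_1/(1+r)^1 + D_2/(1+r)^2 + D_3/(1+r)^3 + TV/(1+r)^3
    = 65607.03473 + 67359.67145 + 69159.12839 + 723348.02656 = 925473.86114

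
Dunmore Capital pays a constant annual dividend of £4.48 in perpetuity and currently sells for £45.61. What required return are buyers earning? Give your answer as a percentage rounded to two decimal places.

P = C/r ⇒ r = C/P = £4.48/£45.61 = 0.098224

9.82%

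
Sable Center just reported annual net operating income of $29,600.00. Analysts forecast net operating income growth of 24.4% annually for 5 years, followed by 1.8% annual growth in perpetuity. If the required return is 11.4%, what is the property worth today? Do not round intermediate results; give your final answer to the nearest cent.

D_1 = 36822.40000
D_2 = 45807.06560
D_3 = 56983.98961
D_4 = 70888.08307
D_5 = 88184.77534
Terminal value at year 5: TV = D_5×(1+g_2)/(r−g_2) = 89772.10130/0.096 = 935126.05516
P_0 = D_1/(1+r)^1 + D_2/(1+r)^2 + D_3/(1+r)^3 + D_4/(1+r)^4 + D_5/(1+r)^5 + TV/(1+r)^5
    = 33054.21903 + 36911.53364 + 41218.98370 + 46029.09850 + 51400.53728 + 545059.86411 = 753674.23627

$753674.24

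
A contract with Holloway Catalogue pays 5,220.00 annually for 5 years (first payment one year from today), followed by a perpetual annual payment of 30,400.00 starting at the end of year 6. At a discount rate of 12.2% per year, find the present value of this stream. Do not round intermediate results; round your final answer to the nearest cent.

158859.99

PV of 5-year annuity: 5,220.00 × [1 − (1+0.122)^−5] / 0.122 = 18724.07271
Perpetuity value at year 5: 30,400.00 / 0.122 = 249180.32787
PV of perpetuity: 249180.32787 / (1+0.122)^5 = 140135.91977
Total PV = 18724.07271 + 140135.91977 = 158859.99248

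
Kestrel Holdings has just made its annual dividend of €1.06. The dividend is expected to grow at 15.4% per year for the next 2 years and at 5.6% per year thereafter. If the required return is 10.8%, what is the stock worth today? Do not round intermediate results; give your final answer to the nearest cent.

D_1 = 1.22324
D_2 = 1.41162
Terminal value at year 2: TV = D_2×(1+g_2)/(r−g_2) = 1.49067/0.052 = 28.66672
P_0 = D_1/(1+r)^1 + D_2/(1+r)^2 + TV/(1+r)^2
    = 1.10401 + 1.14984 + 23.35063 = 25.60448

€25.60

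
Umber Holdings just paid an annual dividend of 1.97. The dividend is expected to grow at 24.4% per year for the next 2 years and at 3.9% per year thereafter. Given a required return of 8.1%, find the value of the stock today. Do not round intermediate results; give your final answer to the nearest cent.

D_1 = 2.45068
D_2 = 3.04865
Terminal value at year 2: TV = D_2×(1+g_2)/(r−g_2) = 3.16754/0.042 = 75.41769
P_0 = D_1/(1+r)^1 + D_2/(1+r)^2 + TV/(1+r)^2
    = 2.26705 + 2.60889 + 64.53894 = 69.41488

69.41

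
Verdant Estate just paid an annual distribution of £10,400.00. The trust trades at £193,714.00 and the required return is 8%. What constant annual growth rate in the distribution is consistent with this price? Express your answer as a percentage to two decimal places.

2.50%

P = D₀(1+g)/(r−g) ⇒ P(r−g) = D₀(1+g) ⇒ g(P+D₀) = P·r − D₀
g = (P·r − D₀)/(P + D₀) = (£193,714.00×0.08 − £10,400.00) / (£193,714.00 + £10,400.00) = 0.024972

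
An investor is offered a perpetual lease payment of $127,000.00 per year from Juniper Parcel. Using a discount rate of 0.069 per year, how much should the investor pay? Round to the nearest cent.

Level perpetuity: PV = C / r = $127,000.00 / 0.069 = $1,840,579.71

$1840579.71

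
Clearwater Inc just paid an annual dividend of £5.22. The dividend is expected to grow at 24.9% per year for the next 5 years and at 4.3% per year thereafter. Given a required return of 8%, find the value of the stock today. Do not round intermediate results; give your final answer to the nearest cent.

D_1 = 6.51978
D_2 = 8.14321
D_3 = 10.17086
D_4 = 12.70341
D_5 = 15.86656
Terminal value at year 5: TV = D_5×(1+g_2)/(r−g_2) = 16.54882/0.037 = 447.26538
P_0 = D_1/(1+r)^1 + D_2/(1+r)^2 + D_3/(1+r)^3 + D_4/(1+r)^4 + D_5/(1+r)^5 + TV/(1+r)^5
    = 6.03683 + 6.98149 + 8.07396 + 9.33738 + 10.79851 + 304.40130 = 345.62947

£345.63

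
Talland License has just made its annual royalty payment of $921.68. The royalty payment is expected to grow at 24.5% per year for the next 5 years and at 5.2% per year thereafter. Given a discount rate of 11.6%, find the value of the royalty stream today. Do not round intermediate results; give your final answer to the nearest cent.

$32653.45

D_1 = 1147.49160
D_2 = 1428.62704
D_3 = 1778.64067
D_4 = 2214.40763
D_5 = 2756.93750
Terminal value at year 5: TV = D_5×(1+g_2)/(r−g_2) = 2900.29825/0.064 = 45317.16016
P_0 = D_1/(1+r)^1 + D_2/(1+r)^2 + D_3/(1+r)^3 + D_4/(1+r)^4 + D_5/(1+r)^5 + TV/(1+r)^5
    = 1028.21828 + 1147.07147 + 1279.66306 + 1427.58110 + 1592.59720 + 26178.31647 = 32653.44758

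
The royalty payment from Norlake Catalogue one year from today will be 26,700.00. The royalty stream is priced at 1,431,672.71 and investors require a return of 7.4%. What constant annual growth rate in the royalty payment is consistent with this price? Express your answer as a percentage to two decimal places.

P = D₁/(r−g) ⇒ g = r − D₁/P = 0.074 − 26,700.00/1,431,672.71 = 0.055350

5.54%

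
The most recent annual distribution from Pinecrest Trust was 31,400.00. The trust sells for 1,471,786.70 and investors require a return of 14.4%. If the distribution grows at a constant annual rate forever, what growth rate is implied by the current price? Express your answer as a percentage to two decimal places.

12.01%

P = D₀(1+g)/(r−g) ⇒ P(r−g) = D₀(1+g) ⇒ g(P+D₀) = P·r − D₀
g = (P·r − D₀)/(P + D₀) = (1,471,786.70×0.144 − 31,400.00) / (1,471,786.70 + 31,400.00) = 0.120103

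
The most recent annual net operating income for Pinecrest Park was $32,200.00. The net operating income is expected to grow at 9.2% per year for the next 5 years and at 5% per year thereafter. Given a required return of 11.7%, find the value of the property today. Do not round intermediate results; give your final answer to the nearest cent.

D_1 = 35162.40000
D_2 = 38397.34080
D_3 = 41929.89615
D_4 = 45787.44660
D_5 = 49999.89169
Terminal value at year 5: TV = D_5×(1+g_2)/(r−g_2) = 52499.88627/0.067 = 783580.39211
P_0 = D_1/(1+r)^1 + D_2/(1+r)^2 + D_3/(1+r)^3 + D_4/(1+r)^4 + D_5/(1+r)^5 + TV/(1+r)^5
    = 31479.31961 + 30774.76903 + 30085.98727 + 29412.62140 + 28754.32638 + 450627.50298 = 601134.52667

$601134.53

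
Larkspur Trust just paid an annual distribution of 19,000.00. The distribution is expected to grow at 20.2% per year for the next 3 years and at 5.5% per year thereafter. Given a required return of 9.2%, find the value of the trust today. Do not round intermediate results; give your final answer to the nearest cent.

D_1 = 22838.00000
D_2 = 27451.27600
D_3 = 32996.43375
Terminal value at year 3: TV = D_3×(1+g_2)/(r−g_2) = 34811.23761/0.037 = 940844.25969
P_0 = D_1/(1+r)^1 + D_2/(1+r)^2 + D_3/(1+r)^3 + TV/(1+r)^3
    = 20913.91941 + 23020.63291 + 25339.56113 + 722519.91874 = 791794.03220

791794.03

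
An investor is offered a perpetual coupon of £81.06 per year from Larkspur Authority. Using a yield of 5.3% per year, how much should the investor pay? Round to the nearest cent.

£1529.43

Level perpetuity: PV = C / r = £81.06 / 0.053 = £1,529.43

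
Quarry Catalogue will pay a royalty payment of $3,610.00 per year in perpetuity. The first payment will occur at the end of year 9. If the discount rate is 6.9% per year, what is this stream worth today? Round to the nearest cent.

Value at end of year 8: C / r = $3,610.00 / 0.069 = $52,318.8406
Discount to today: PV = $52,318.8406 / (1 + 0.069)^8 = $52,318.8406 / 1.705382 = $30,678.67

$30678.67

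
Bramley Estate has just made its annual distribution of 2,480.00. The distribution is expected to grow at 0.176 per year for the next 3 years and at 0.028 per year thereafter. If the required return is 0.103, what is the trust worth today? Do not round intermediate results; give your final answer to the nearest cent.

D_1 = 2916.48000
D_2 = 3429.78048
D_3 = 4033.42184
Terminal value at year 3: TV = D_3×(1+g_2)/(r−g_2) = 4146.35766/0.075 = 55284.76875
P_0 = D_1/(1+r)^1 + D_2/(1+r)^2 + D_3/(1+r)^3 + TV/(1+r)^3
    = 2644.13418 + 2819.13127 + 3005.71022 + 41198.26815 = 49667.24383

49667.24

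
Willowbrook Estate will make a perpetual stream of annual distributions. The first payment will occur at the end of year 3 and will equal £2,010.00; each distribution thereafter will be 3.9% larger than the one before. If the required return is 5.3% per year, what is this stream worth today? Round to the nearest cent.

£129482.56

Value at end of year 2: C₁ / (r − g) = £2,010.00 / (0.053 − 0.039) = £143,571.4286
Discount to today: PV = £143,571.4286 / (1 + 0.053)^2 = £143,571.4286 / 1.108809 = £129,482.56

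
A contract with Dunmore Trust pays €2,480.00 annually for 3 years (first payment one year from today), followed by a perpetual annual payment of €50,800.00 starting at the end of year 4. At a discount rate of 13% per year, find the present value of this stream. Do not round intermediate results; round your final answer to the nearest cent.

PV of 3-year annuity: €2,480.00 × [1 − (1+0.13)^−3] / 0.13 = 5855.65844
Perpetuity value at year 3: €50,800.00 / 0.13 = 390769.23077
PV of perpetuity: 390769.23077 / (1+0.13)^3 = 270822.67880
Total PV = 5855.65844 + 270822.67880 = 276678.33724

€276678.34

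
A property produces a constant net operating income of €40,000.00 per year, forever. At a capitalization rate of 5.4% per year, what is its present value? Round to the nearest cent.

€740740.74

Level perpetuity: PV = C / r = €40,000.00 / 0.054 = €740,740.74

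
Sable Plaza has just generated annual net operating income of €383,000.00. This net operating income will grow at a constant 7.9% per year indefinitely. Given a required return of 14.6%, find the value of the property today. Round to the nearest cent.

€6168014.93

D₁ = D₀ × (1 + g) = €383,000.00 × 1.079 = €413,257.0000
Growing perpetuity: P = D₁ / (r − g) = €413,257.0000 / (0.146 − 0.079) = €6,168,014.93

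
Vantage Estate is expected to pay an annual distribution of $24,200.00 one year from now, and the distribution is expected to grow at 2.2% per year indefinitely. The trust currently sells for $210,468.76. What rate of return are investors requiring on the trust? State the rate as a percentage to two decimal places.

13.70%

P = D₁/(r − g) ⇒ r = D₁/P + g = $24,200.0000/$210,468.76 + 0.022 = 0.114981 + 0.022 = 0.136981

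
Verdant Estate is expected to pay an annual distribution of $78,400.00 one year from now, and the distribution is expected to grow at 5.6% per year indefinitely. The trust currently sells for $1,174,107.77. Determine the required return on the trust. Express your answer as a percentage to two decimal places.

P = D₁/(r − g) ⇒ r = D₁/P + g = $78,400.0000/$1,174,107.77 + 0.056 = 0.066774 + 0.056 = 0.122774

12.28%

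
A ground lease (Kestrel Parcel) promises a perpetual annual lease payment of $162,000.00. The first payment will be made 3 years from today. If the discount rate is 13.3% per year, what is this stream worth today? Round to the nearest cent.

$948863.09

Value at end of year 2: C / r = $162,000.00 / 0.133 = $1,218,045.1128
Discount to today: PV = $1,218,045.1128 / (1 + 0.133)^2 = $1,218,045.1128 / 1.283689 = $948,863.09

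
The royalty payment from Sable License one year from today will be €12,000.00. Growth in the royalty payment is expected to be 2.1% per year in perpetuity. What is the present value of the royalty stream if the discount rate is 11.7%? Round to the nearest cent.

Growing perpetuity: P = D₁ / (r − g) = €12,000.0000 / (0.117 − 0.021) = €125,000.00

€125000.00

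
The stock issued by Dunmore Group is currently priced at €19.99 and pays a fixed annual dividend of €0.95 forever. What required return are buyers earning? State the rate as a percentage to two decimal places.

P = C/r ⇒ r = C/P = €0.95/€19.99 = 0.047524

4.75%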